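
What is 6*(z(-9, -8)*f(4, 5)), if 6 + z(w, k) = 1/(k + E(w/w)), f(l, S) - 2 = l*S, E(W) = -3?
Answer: -804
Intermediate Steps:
f(l, S) = 2 + S*l (f(l, S) = 2 + l*S = 2 + S*l)
z(w, k) = -6 + 1/(-3 + k) (z(w, k) = -6 + 1/(k - 3) = -6 + 1/(-3 + k))
6*(z(-9, -8)*f(4, 5)) = 6*(((19 - 6*(-8))/(-3 - 8))*(2 + 5*4)) = 6*(((19 + 48)/(-11))*(2 + 20)) = 6*(-1/11*67*22) = 6*(-67/11*22) = 6*(-134) = -804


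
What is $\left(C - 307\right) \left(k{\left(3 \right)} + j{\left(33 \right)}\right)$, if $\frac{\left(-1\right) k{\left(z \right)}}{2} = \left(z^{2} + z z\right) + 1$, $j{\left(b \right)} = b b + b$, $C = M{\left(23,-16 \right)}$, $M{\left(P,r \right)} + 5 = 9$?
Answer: $-328452$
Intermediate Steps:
$M{\left(P,r \right)} = 4$ ($M{\left(P,r \right)} = -5 + 9 = 4$)
$C = 4$
$j{\left(b \right)} = b + b^{2}$ ($j{\left(b \right)} = b^{2} + b = b + b^{2}$)
$k{\left(z \right)} = -2 - 4 z^{2}$ ($k{\left(z \right)} = - 2 \left(\left(z^{2} + z z\right) + 1\right) = - 2 \left(\left(z^{2} + z^{2}\right) + 1\right) = - 2 \left(2 z^{2} + 1\right) = - 2 \left(1 + 2 z^{2}\right) = -2 - 4 z^{2}$)
$\left(C - 307\right) \left(k{\left(3 \right)} + j{\left(33 \right)}\right) = \left(4 - 307\right) \left(\left(-2 - 4 \cdot 3^{2}\right) + 33 \left(1 + 33\right)\right) = \left(4 - 307\right) \left(\left(-2 - 36\right) + 33 \cdot 34\right) = - 303 \left(\left(-2 - 36\right) + 1122\right) = - 303 \left(-38 + 1122\right) = \left(-303\right) 1084 = -328452$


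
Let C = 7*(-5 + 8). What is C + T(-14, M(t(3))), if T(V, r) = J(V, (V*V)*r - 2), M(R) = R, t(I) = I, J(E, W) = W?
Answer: 607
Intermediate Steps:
T(V, r) = -2 + r*V² (T(V, r) = (V*V)*r - 2 = V²*r - 2 = r*V² - 2 = -2 + r*V²)
C = 21 (C = 7*3 = 21)
C + T(-14, M(t(3))) = 21 + (-2 + 3*(-14)²) = 21 + (-2 + 3*196) = 21 + (-2 + 588) = 21 + 586 = 607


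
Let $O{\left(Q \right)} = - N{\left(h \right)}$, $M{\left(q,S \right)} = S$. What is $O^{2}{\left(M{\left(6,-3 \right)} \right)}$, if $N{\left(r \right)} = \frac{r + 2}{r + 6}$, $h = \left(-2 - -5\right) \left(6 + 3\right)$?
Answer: $\frac{841}{1089} \approx 0.77227$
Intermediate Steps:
$h = 27$ ($h = \left(-2 + 5\right) 9 = 3 \cdot 9 = 27$)
$N{\left(r \right)} = \frac{2 + r}{6 + r}$
$O{\left(Q \right)} = - \frac{29}{33}$ ($O{\left(Q \right)} = - \frac{2 + 27}{6 + 27} = - \frac{29}{33}$)
$O^{2}{\left(M{\left(6,-3 \right)} \right)} = \left(- \frac{29}{33}\right)^{2} = \frac{841}{1089}$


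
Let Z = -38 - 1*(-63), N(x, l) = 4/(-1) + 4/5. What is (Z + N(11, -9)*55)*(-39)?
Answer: 5889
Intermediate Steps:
N(x, l) = -16/5 (N(x, l) = 4*(-1) + 4*(⅕) = -4 + ⅘ = -16/5)
Z = 25 (Z = -38 + 63 = 25)
(Z + N(11, -9)*55)*(-39) = (25 - 16/5*55)*(-39) = (25 - 176)*(-39) = -151*(-39) = 5889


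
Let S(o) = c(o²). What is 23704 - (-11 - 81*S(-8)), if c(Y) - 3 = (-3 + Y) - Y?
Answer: 23715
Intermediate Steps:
c(Y) = 0 (c(Y) = 3 + ((-3 + Y) - Y) = 3 - 3 = 0)
S(o) = 0
23704 - (-11 - 81*S(-8)) = 23704 - (-11 - 81*0) = 23704 - (-11 + 0) = 23704 - 1*(-11) = 23704 + 11 = 23715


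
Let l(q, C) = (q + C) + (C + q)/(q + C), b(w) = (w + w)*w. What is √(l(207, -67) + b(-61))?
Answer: √7583 ≈ 87.080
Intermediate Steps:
b(w) = 2*w² (b(w) = (2*w)*w = 2*w²)
l(q, C) = 1 + C + q (l(q, C) = (C + q) + (C + q)/(C + q) = (C + q) + 1 = 1 + C + q)
√(l(207, -67) + b(-61)) = √((1 - 67 + 207) + 2*(-61)²) = √(141 + 2*3721) = √(141 + 7442) = √7583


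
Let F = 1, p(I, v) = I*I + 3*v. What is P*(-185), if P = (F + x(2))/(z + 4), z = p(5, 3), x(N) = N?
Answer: -555/38 ≈ -14.605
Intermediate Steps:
p(I, v) = I² + 3*v
z = 34 (z = 5² + 3*3 = 25 + 9 = 34)
P = 3/38 (P = (1 + 2)/(34 + 4) = 3/38 ≈ 0.078947)
P*(-185) = (3/38)*(-185) = -555/38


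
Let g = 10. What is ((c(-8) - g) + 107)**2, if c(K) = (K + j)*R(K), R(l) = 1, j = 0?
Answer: 7921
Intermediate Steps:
c(K) = K (c(K) = (K + 0)*1 = K*1 = K)
((c(-8) - g) + 107)**2 = ((-8 - 1*10) + 107)**2 = ((-8 - 10) + 107)**2 = (-18 + 107)**2 = 89**2 = 7921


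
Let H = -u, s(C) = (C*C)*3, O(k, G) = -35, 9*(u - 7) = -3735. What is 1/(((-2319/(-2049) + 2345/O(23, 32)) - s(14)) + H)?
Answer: -683/167928 ≈ -0.0040672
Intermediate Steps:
u = -408 (u = 7 + (1/9)*(-3735) = 7 - 415 = -408)
s(C) = 3*C**2 (s(C) = C**2*3 = 3*C**2)
H = 408 (H = -1*(-408) = 408)
1/(((-2319/(-2049) + 2345/O(23, 32)) - s(14)) + H) = 1/(((-2319/(-2049) + 2345/(-35)) - 3*14**2) + 408) = 1/(((-2319*(-1/2049) + 2345*(-1/35)) - 3*196) + 408) = 1/(((773/683 - 67) - 1*588) + 408) = 1/((-44988/683 - 588) + 408) = 1/(-446592/683 + 408) = 1/(-167928/683) = -683/167928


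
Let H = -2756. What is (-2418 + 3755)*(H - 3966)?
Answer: -8987314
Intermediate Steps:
(-2418 + 3755)*(H - 3966) = (-2418 + 3755)*(-2756 - 3966) = 1337*(-6722) = -8987314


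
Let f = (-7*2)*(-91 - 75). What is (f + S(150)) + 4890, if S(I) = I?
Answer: 7364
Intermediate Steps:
f = 2324 (f = -14*(-166) = 2324)
(f + S(150)) + 4890 = (2324 + 150) + 4890 = 2474 + 4890 = 7364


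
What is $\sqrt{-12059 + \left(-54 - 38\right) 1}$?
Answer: $i \sqrt{12151} \approx 110.23 i$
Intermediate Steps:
$\sqrt{-12059 + \left(-54 - 38\right) 1} = \sqrt{-12059 - 92} = \sqrt{-12151} = i \sqrt{12151}$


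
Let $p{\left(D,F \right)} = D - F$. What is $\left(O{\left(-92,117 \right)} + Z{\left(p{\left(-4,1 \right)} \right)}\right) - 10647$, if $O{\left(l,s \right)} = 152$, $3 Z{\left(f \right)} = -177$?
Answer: $-10554$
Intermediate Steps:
$Z{\left(f \right)} = -59$ ($Z{\left(f \right)} = \frac{1}{3} \left(-177\right) = -59$)
$\left(O{\left(-92,117 \right)} + Z{\left(p{\left(-4,1 \right)} \right)}\right) - 10647 = \left(152 - 59\right) - 10647 = 93 - 10647 = -10554$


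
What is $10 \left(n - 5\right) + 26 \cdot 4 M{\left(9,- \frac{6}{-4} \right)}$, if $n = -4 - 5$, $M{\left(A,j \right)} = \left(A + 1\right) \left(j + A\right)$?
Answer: $10780$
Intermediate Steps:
$M{\left(A,j \right)} = \left(1 + A\right) \left(A + j\right)$
$n = -9$ ($n = -4 - 5 = -9$)
$10 \left(n - 5\right) + 26 \cdot 4 M{\left(9,- \frac{6}{-4} \right)} = 10 \left(-9 - 5\right) + 26 \cdot 4 \left(9 - \frac{6}{-4} + 9^{2} + 9 \left(- \frac{6}{-4}\right)\right) = 10 \left(-14\right) + 104 \left(9 - - \frac{3}{2} + 81 + 9 \left(\left(-6\right) \left(- \frac{1}{4}\right)\right)\right) = -140 + 104 \left(9 + \frac{3}{2} + 81 + 9 \cdot \frac{3}{2}\right) = -140 + 104 \left(9 + \frac{3}{2} + 81 + \frac{27}{2}\right) = -140 + 104 \cdot 105 = -140 + 10920 = 10780$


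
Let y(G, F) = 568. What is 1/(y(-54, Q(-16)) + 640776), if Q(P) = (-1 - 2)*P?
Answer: 1/641344 ≈ 1.5592e-6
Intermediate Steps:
Q(P) = -3*P
1/(y(-54, Q(-16)) + 640776) = 1/(568 + 640776) = 1/641344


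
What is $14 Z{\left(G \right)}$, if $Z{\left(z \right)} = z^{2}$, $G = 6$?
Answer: $504$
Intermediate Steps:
$14 Z{\left(G \right)} = 14 \cdot 6^{2} = 14 \cdot 36 = 504$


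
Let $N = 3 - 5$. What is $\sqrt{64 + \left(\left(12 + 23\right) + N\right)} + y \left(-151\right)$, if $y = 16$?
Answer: $-2416 + \sqrt{97} \approx -2406.2$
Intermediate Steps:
$N = -2$ ($N = 3 - 5 = -2$)
$\sqrt{64 + \left(\left(12 + 23\right) + N\right)} + y \left(-151\right) = \sqrt{64 + \left(\left(12 + 23\right) - 2\right)} + 16 \left(-151\right) = \sqrt{64 + \left(35 - 2\right)} - 2416 = \sqrt{64 + 33} - 2416 = \sqrt{97} - 2416 = -2416 + \sqrt{97}$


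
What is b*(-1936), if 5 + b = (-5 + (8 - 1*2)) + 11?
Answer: -13552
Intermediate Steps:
b = 7 (b = -5 + ((-5 + (8 - 1*2)) + 11) = -5 + ((-5 + (8 - 2)) + 11) = -5 + ((-5 + 6) + 11) = -5 + (1 + 11) = -5 + 12 = 7)
b*(-1936) = 7*(-1936) = -13552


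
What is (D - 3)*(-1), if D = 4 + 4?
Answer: -5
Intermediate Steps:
D = 8
(D - 3)*(-1) = (8 - 3)*(-1) = 5*(-1) = -5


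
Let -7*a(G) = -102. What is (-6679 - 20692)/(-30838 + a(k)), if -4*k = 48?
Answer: 191597/215764 ≈ 0.88799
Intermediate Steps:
k = -12 (k = -1/4*48 = -12)
a(G) = 102/7 (a(G) = -1/7*(-102) = 102/7)
(-6679 - 20692)/(-30838 + a(k)) = (-6679 - 20692)/(-30838 + 102/7) = -27371/(-215764/7) = -27371*(-7/215764) = 191597/215764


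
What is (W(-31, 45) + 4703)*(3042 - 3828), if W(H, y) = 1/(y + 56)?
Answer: -373353144/101 ≈ -3.6966e+6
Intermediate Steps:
W(H, y) = 1/(56 + y)
(W(-31, 45) + 4703)*(3042 - 3828) = (1/(56 + 45) + 4703)*(3042 - 3828) = (1/101 + 4703)*(-786) = (475004/101)*(-786) = -373353144/101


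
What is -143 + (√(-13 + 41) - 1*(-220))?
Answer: 77 + 2*√7 ≈ 82.292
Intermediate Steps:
-143 + (√(-13 + 41) - 1*(-220)) = -143 + (√28 + 220) = -143 + (2*√7 + 220) = -143 + (220 + 2*√7) = 77 + 2*√7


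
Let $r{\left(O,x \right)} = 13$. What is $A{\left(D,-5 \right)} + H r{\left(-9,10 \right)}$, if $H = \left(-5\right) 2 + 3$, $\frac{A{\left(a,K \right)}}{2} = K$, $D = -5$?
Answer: $-101$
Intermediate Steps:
$A{\left(a,K \right)} = 2 K$
$H = -7$ ($H = -10 + 3 = -7$)
$A{\left(D,-5 \right)} + H r{\left(-9,10 \right)} = 2 \left(-5\right) - 91 = -10 - 91 = -101$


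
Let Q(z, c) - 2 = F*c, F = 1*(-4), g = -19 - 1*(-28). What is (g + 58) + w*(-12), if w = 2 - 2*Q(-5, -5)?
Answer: 571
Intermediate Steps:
g = 9 (g = -19 + 28 = 9)
F = -4
Q(z, c) = 2 - 4*c
w = -42 (w = 2 - 2*(2 - 4*(-5)) = 2 - 2*(2 + 20) = 2 - 2*22 = 2 - 44 = -42)
(g + 58) + w*(-12) = (9 + 58) - 42*(-12) = 67 + 504 = 571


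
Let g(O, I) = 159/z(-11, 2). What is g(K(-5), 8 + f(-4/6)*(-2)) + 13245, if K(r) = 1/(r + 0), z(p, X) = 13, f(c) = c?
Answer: 172344/13 ≈ 13257.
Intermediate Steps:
K(r) = 1/r
g(O, I) = 159/13
g(K(-5), 8 + f(-4/6)*(-2)) + 13245 = 159/13 + 13245 = 172344/13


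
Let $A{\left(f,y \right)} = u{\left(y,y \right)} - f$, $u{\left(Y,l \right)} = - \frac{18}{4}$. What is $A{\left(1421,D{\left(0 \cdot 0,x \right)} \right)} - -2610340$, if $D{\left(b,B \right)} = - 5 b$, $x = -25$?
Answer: $\frac{5217829}{2} \approx 2.6089 \cdot 10^{6}$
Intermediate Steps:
$u{\left(Y,l \right)} = - \frac{9}{2}$ ($u{\left(Y,l \right)} = \left(-18\right) \frac{1}{4} = - \frac{9}{2}$)
$A{\left(f,y \right)} = - \frac{9}{2} - f$
$A{\left(1421,D{\left(0 \cdot 0,x \right)} \right)} - -2610340 = \left(- \frac{9}{2} - 1421\right) - -2610340 = \left(- \frac{9}{2} - 1421\right) + 2610340 = - \frac{2851}{2} + 2610340 = \frac{5217829}{2}$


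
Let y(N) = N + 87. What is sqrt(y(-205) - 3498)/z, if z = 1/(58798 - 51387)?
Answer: 29644*I*sqrt(226) ≈ 4.4565e+5*I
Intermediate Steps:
y(N) = 87 + N
z = 1/7411 ≈ 0.00013493
sqrt(y(-205) - 3498)/z = sqrt((87 - 205) - 3498)/(1/7411) = sqrt(-118 - 3498)*7411 = sqrt(-3616)*7411 = (4*I*sqrt(226))*7411 = 29644*I*sqrt(226)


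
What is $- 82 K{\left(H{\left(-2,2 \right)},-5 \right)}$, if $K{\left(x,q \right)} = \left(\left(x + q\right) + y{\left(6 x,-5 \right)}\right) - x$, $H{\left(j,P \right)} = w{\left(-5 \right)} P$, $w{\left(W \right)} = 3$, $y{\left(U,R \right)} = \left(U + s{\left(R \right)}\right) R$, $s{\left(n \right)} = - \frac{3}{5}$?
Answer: $14924$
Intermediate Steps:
$s{\left(n \right)} = - \frac{3}{5}$ ($s{\left(n \right)} = \left(-3\right) \frac{1}{5} = - \frac{3}{5}$)
$y{\left(U,R \right)} = R \left(- \frac{3}{5} + U\right)$ ($y{\left(U,R \right)} = \left(U - \frac{3}{5}\right) R = \left(- \frac{3}{5} + U\right) R = R \left(- \frac{3}{5} + U\right)$)
$H{\left(j,P \right)} = 3 P$
$K{\left(x,q \right)} = 3 + q - 30 x$ ($K{\left(x,q \right)} = \left(\left(x + q\right) + \frac{1}{5} \left(-5\right) \left(-3 + 5 \cdot 6 x\right)\right) - x = \left(\left(q + x\right) + \frac{1}{5} \left(-5\right) \left(-3 + 30 x\right)\right) - x = \left(\left(q + x\right) - \left(-3 + 30 x\right)\right) - x = \left(3 + q - 29 x\right) - x = 3 + q - 30 x$)
$- 82 K{\left(H{\left(-2,2 \right)},-5 \right)} = - 82 \left(3 - 5 - 30 \cdot 3 \cdot 2\right) = - 82 \left(3 - 5 - 180\right) = \left(-82\right) \left(-182\right) = 14924$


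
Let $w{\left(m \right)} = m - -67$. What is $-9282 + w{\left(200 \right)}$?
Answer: $-9015$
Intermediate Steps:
$w{\left(m \right)} = 67 + m$ ($w{\left(m \right)} = m + 67 = 67 + m$)
$-9282 + w{\left(200 \right)} = -9282 + \left(67 + 200\right) = -9282 + 267 = -9015$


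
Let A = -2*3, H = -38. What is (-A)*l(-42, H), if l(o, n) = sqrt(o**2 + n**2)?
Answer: 12*sqrt(802) ≈ 339.84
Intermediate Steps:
l(o, n) = sqrt(n**2 + o**2)
A = -6
(-A)*l(-42, H) = (-1*(-6))*sqrt((-38)**2 + (-42)**2) = 6*sqrt(1444 + 1764) = 6*sqrt(3208) = 6*(2*sqrt(802)) = 12*sqrt(802)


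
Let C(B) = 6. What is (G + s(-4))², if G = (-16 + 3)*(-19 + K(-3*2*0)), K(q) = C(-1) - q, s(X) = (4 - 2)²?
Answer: 29929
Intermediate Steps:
s(X) = 4 (s(X) = 2² = 4)
K(q) = 6 - q
G = 169 (G = (-16 + 3)*(-19 + (6 - (-3*2)*0)) = -13*(-19 + (6 - (-6)*0)) = -13*(-19 + (6 - 1*0)) = -13*(-19 + (6 + 0)) = -13*(-19 + 6) = -13*(-13) = 169)
(G + s(-4))² = (169 + 4)² = 173² = 29929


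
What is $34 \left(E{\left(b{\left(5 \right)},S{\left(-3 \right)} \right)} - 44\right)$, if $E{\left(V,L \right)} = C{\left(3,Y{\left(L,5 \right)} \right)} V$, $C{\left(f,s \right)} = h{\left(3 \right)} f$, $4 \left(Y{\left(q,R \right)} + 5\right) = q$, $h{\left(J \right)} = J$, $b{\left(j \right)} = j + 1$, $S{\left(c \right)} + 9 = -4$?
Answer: $340$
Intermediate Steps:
$S{\left(c \right)} = -13$ ($S{\left(c \right)} = -9 - 4 = -13$)
$b{\left(j \right)} = 1 + j$
$Y{\left(q,R \right)} = -5 + \frac{q}{4}$
$C{\left(f,s \right)} = 3 f$
$E{\left(V,L \right)} = 9 V$ ($E{\left(V,L \right)} = 3 \cdot 3 V = 9 V$)
$34 \left(E{\left(b{\left(5 \right)},S{\left(-3 \right)} \right)} - 44\right) = 34 \left(9 \left(1 + 5\right) - 44\right) = 34 \left(9 \cdot 6 - 44\right) = 34 \left(54 - 44\right) = 34 \cdot 10 = 340$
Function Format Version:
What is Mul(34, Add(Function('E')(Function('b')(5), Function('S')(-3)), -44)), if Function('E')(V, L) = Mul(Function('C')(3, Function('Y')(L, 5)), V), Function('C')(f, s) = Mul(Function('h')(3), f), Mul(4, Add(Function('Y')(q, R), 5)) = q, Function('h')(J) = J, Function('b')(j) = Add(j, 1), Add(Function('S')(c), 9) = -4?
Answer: 340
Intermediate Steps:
Function('S')(c) = -13 (Function('S')(c) = Add(-9, -4) = -13)
Function('b')(j) = Add(1, j)
Function('Y')(q, R) = Add(-5, Mul(Rational(1, 4), q))
Function('C')(f, s) = Mul(3, f)
Function('E')(V, L) = Mul(9, V) (Function('E')(V, L) = Mul(Mul(3, 3), V) = Mul(9, V))
Mul(34, Add(Function('E')(Function('b')(5), Function('S')(-3)), -44)) = Mul(34, Add(Mul(9, Add(1, 5)), -44)) = Mul(34, Add(Mul(9, 6), -44)) = Mul(34, Add(54, -44)) = Mul(34, 10) = 340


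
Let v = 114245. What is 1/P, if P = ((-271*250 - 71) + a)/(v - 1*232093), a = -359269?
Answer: 58924/213545 ≈ 0.27593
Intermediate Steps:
P = 213545/58924 (P = ((-271*250 - 71) - 359269)/(114245 - 1*232093) = ((-67750 - 71) - 359269)/(114245 - 232093) = (-67821 - 359269)/(-117848) = -427090*(-1/117848) = 213545/58924 ≈ 3.6241)
1/P = 1/(213545/58924) = 58924/213545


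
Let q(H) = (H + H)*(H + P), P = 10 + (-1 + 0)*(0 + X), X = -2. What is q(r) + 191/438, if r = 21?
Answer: 607259/438 ≈ 1386.4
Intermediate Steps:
P = 12 (P = 10 + (-1 + 0)*(0 - 2) = 10 - 1*(-2) = 10 + 2 = 12)
q(H) = 2*H*(12 + H) (q(H) = (H + H)*(H + 12) = (2*H)*(12 + H) = 2*H*(12 + H))
q(r) + 191/438 = 2*21*(12 + 21) + 191/438 = 2*21*33 + 191*(1/438) = 1386 + 191/438 = 607259/438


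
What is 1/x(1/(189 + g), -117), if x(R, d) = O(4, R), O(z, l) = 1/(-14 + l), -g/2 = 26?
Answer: -1917/137 ≈ -13.993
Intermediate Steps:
g = -52 (g = -2*26 = -52)
x(R, d) = 1/(-14 + R)
1/x(1/(189 + g), -117) = 1/(1/(-14 + 1/(189 - 52))) = 1/(1/(-14 + 1/137)) = 1/(1/(-1917/137)) = 1/(-137/1917) = -1917/137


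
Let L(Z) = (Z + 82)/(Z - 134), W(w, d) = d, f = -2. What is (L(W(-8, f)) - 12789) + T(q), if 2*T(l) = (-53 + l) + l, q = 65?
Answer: -433537/34 ≈ -12751.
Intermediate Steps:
L(Z) = (82 + Z)/(-134 + Z)
T(l) = -53/2 + l (T(l) = ((-53 + l) + l)/2 = (-53 + 2*l)/2 = -53/2 + l)
(L(W(-8, f)) - 12789) + T(q) = ((82 - 2)/(-134 - 2) - 12789) + (-53/2 + 65) = (80/(-136) - 12789) + 77/2 = (-1/136*80 - 12789) + 77/2 = (-10/17 - 12789) + 77/2 = -217423/17 + 77/2 = -433537/34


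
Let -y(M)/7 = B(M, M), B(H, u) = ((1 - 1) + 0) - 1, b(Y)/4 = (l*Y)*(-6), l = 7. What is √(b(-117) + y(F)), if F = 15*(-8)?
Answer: 53*√7 ≈ 140.22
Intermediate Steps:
F = -120
b(Y) = -168*Y (b(Y) = 4*((7*Y)*(-6)) = 4*(-42*Y) = -168*Y)
B(H, u) = -1 (B(H, u) = (0 + 0) - 1 = 0 - 1 = -1)
y(M) = 7 (y(M) = -7*(-1) = 7)
√(b(-117) + y(F)) = √(-168*(-117) + 7) = √(19656 + 7) = √19663 = 53*√7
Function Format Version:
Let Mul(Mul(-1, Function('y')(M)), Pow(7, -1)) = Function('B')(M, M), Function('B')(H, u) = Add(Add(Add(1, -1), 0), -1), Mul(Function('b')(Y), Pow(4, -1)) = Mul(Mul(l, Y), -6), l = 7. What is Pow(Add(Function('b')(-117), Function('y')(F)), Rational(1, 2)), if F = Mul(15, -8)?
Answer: Mul(53, Pow(7, Rational(1, 2))) ≈ 140.22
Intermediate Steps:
F = -120
Function('b')(Y) = Mul(-168, Y) (Function('b')(Y) = Mul(4, Mul(Mul(7, Y), -6)) = Mul(4, Mul(-42, Y)) = Mul(-168, Y))
Function('B')(H, u) = -1 (Function('B')(H, u) = Add(Add(0, 0), -1) = Add(0, -1) = -1)
Function('y')(M) = 7 (Function('y')(M) = Mul(-7, -1) = 7)
Pow(Add(Function('b')(-117), Function('y')(F)), Rational(1, 2)) = Pow(Add(Mul(-168, -117), 7), Rational(1, 2)) = Pow(Add(19656, 7), Rational(1, 2)) = Pow(19663, Rational(1, 2)) = Mul(53, Pow(7, Rational(1, 2)))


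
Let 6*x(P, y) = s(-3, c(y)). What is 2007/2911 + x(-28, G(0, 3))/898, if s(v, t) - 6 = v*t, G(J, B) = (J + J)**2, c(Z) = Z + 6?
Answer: 898232/1307039 ≈ 0.68723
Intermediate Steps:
c(Z) = 6 + Z
G(J, B) = 4*J**2 (G(J, B) = (2*J)**2 = 4*J**2)
s(v, t) = 6 + t*v (s(v, t) = 6 + v*t = 6 + t*v)
x(P, y) = -2 - y/2 (x(P, y) = (6 + (6 + y)*(-3))/6 = (6 + (-18 - 3*y))/6 = (-12 - 3*y)/6 = -2 - y/2)
2007/2911 + x(-28, G(0, 3))/898 = 2007/2911 + (-2 - 2*0**2)/898 = 2007*(1/2911) + (-2 - 2*0)*(1/898) = 2007/2911 + (-2 - 1/2*0)*(1/898) = 2007/2911 + (-2 + 0)*(1/898) = 2007/2911 - 2*1/898 = 2007/2911 - 1/449 = 898232/1307039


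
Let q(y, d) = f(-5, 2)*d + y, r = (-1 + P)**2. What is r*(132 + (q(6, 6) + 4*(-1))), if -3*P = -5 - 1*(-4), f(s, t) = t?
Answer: 584/9 ≈ 64.889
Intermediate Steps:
P = 1/3 (P = -(-5 - 1*(-4))/3 = -(-5 + 4)/3 = -1/3*(-1) = 1/3 ≈ 0.33333)
r = 4/9 (r = (-1 + 1/3)**2 = (-2/3)**2 = 4/9 ≈ 0.44444)
q(y, d) = y + 2*d (q(y, d) = 2*d + y = y + 2*d)
r*(132 + (q(6, 6) + 4*(-1))) = 4*(132 + ((6 + 2*6) + 4*(-1)))/9 = 4*(132 + ((6 + 12) - 4))/9 = 4*(132 + (18 - 4))/9 = 4*(132 + 14)/9 = (4/9)*146 = 584/9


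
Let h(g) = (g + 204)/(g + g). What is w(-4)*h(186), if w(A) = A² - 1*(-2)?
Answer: 585/31 ≈ 18.871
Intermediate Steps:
h(g) = (204 + g)/(2*g) (h(g) = (204 + g)/((2*g)) = (204 + g)*(1/(2*g)) = (204 + g)/(2*g))
w(A) = 2 + A² (w(A) = A² + 2 = 2 + A²)
w(-4)*h(186) = (2 + (-4)²)*((½)*(204 + 186)/186) = (2 + 16)*((½)*(1/186)*390) = 18*(65/62) = 585/31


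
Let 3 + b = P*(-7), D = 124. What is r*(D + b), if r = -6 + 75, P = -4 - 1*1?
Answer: 10764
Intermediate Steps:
P = -5 (P = -4 - 1 = -5)
r = 69
b = 32 (b = -3 - 5*(-7) = -3 + 35 = 32)
r*(D + b) = 69*(124 + 32) = 69*156 = 10764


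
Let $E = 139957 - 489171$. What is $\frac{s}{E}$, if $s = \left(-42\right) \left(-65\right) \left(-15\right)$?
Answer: $\frac{20475}{174607} \approx 0.11726$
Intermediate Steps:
$E = -349214$ ($E = 139957 - 489171 = -349214$)
$s = -40950$ ($s = 2730 \left(-15\right) = -40950$)
$\frac{s}{E} = - \frac{40950}{-349214} = \left(-40950\right) \left(- \frac{1}{349214}\right) = \frac{20475}{174607}$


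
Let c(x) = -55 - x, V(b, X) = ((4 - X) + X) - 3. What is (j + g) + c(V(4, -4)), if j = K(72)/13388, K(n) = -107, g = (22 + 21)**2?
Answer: 24004577/13388 ≈ 1793.0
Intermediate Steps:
g = 1849 (g = 43**2 = 1849)
V(b, X) = 1 (V(b, X) = 4 - 3 = 1)
j = -107/13388 ≈ -0.0079922
(j + g) + c(V(4, -4)) = (-107/13388 + 1849) + (-55 - 1*1) = 24754305/13388 + (-55 - 1) = 24754305/13388 - 56 = 24004577/13388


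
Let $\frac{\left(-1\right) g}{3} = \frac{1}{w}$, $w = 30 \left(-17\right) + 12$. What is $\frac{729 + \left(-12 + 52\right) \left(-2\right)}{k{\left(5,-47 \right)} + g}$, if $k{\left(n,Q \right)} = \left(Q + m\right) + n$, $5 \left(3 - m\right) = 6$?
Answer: $- \frac{538670}{33361} \approx -16.147$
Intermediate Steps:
$m = \frac{9}{5}$ ($m = 3 - \frac{6}{5} = \frac{9}{5} \approx 1.8$)
$k{\left(n,Q \right)} = \frac{9}{5} + Q + n$ ($k{\left(n,Q \right)} = \left(Q + \frac{9}{5}\right) + n = \left(\frac{9}{5} + Q\right) + n = \frac{9}{5} + Q + n$)
$w = -498$ ($w = -510 + 12 = -498$)
$g = \frac{1}{166}$ ($g = - \frac{3}{-498} = \left(-3\right) \left(- \frac{1}{498}\right) = \frac{1}{166} \approx 0.0060241$)
$\frac{729 + \left(-12 + 52\right) \left(-2\right)}{k{\left(5,-47 \right)} + g} = \frac{729 + \left(-12 + 52\right) \left(-2\right)}{\left(\frac{9}{5} - 47 + 5\right) + \frac{1}{166}} = \frac{729 + 40 \left(-2\right)}{- \frac{201}{5} + \frac{1}{166}} = \frac{729 - 80}{- \frac{33361}{830}} = 649 \left(- \frac{830}{33361}\right) = - \frac{538670}{33361}$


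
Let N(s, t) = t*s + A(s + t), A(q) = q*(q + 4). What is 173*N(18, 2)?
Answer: 89268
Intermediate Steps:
A(q) = q*(4 + q)
N(s, t) = s*t + (s + t)*(4 + s + t) (N(s, t) = t*s + (s + t)*(4 + (s + t)) = s*t + (s + t)*(4 + s + t))
173*N(18, 2) = 173*(18*2 + (18 + 2)*(4 + 18 + 2)) = 173*(36 + 20*24) = 173*(36 + 480) = 173*516 = 89268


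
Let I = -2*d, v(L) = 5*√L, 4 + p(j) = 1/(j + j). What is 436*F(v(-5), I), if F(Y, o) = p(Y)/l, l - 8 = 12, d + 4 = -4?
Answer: -436/5 - 109*I*√5/250 ≈ -87.2 - 0.97493*I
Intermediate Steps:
d = -8 (d = -4 - 4 = -8)
l = 20 (l = 8 + 12 = 20)
p(j) = -4 + 1/(2*j) (p(j) = -4 + 1/(j + j) = -4 + 1/(2*j))
I = 16 (I = -2*(-8) = 16)
F(Y, o) = -⅕ + 1/(40*Y) (F(Y, o) = (-4 + 1/(2*Y))/20 = (-4 + 1/(2*Y))*(1/20) = -⅕ + 1/(40*Y))
436*F(v(-5), I) = 436*((1 - 40*√(-5))/(40*((5*√(-5))))) = 436*((1 - 40*I*√5)/(40*((5*(I*√5))))) = 436*((1 - 40*I*√5)/(40*((5*I*√5)))) = 436*((-I*√5/25)*(1 - 40*I*√5)/40) = 436*(-I*√5*(1 - 40*I*√5)/1000) = -109*I*√5*(1 - 40*I*√5)/250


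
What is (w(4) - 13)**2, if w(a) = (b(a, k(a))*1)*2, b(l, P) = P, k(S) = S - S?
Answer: 169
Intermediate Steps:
k(S) = 0
w(a) = 0 (w(a) = (0*1)*2 = 0*2 = 0)
(w(4) - 13)**2 = (0 - 13)**2 = (-13)**2 = 169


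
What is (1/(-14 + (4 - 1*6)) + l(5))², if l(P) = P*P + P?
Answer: 229441/256 ≈ 896.25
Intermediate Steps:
l(P) = P + P² (l(P) = P² + P = P + P²)
(1/(-14 + (4 - 1*6)) + l(5))² = (1/(-14 + (4 - 1*6)) + 5*(1 + 5))² = (1/(-14 + (4 - 6)) + 5*6)² = (1/(-14 - 2) + 30)² = (1/(-16) + 30)² = (-1/16 + 30)² = (479/16)² = 229441/256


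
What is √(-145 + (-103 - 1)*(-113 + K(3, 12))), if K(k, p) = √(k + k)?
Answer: √(11607 - 104*√6) ≈ 106.55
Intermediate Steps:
K(k, p) = √2*√k (K(k, p) = √(2*k) = √2*√k)
√(-145 + (-103 - 1)*(-113 + K(3, 12))) = √(-145 + (-103 - 1)*(-113 + √2*√3)) = √(-145 - 104*(-113 + √6)) = √(-145 + (11752 - 104*√6)) = √(11607 - 104*√6)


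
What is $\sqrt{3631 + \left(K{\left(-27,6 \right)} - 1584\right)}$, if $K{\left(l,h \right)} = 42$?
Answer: $\sqrt{2089} \approx 45.706$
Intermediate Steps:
$\sqrt{3631 + \left(K{\left(-27,6 \right)} - 1584\right)} = \sqrt{3631 + \left(42 - 1584\right)} = \sqrt{3631 - 1542} = \sqrt{2089}$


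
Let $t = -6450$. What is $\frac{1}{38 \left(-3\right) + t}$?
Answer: $- \frac{1}{6564} \approx -0.00015235$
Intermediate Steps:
$\frac{1}{38 \left(-3\right) + t} = \frac{1}{38 \left(-3\right) - 6450} = \frac{1}{-114 - 6450} = \frac{1}{-6564} = - \frac{1}{6564}$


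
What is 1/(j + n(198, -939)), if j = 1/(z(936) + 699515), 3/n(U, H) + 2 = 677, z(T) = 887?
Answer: 157590450/700627 ≈ 224.93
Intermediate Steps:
n(U, H) = 1/225 (n(U, H) = 3/(-2 + 677) = 3/675 = 3*(1/675) = 1/225)
j = 1/700402 (j = 1/(887 + 699515) = 1/700402 ≈ 1.4278e-6)
1/(j + n(198, -939)) = 1/(1/700402 + 1/225) = 1/(700627/157590450) = 157590450/700627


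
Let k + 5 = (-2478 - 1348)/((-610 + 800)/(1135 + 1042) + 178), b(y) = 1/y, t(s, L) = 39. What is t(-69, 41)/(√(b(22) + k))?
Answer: -78*I*√30052672067814/56375327 ≈ -7.5849*I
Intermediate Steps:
b(y) = 1/y
k = -5133841/193848 (k = -5 + (-2478 - 1348)/((-610 + 800)/(1135 + 1042) + 178) = -5 - 3826/(190/2177 + 178) = -5 - 3826/387696/2177 = -5 - 3826*2177/387696 = -5 - 4164601/193848 = -5133841/193848 ≈ -26.484)
t(-69, 41)/(√(b(22) + k)) = 39/(√(1/22 - 5133841/193848)) = 39/(√(-56375327/2132328)) = 39/((I*√30052672067814/1066164)) = 39*(-2*I*√30052672067814/56375327) = -78*I*√30052672067814/56375327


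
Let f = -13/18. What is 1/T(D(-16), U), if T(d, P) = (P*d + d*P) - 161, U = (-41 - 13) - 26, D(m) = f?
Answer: -9/409 ≈ -0.022005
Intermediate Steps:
f = -13/18 (f = -13*1/18 = -13/18 ≈ -0.72222)
D(m) = -13/18
U = -80 (U = -54 - 26 = -80)
T(d, P) = -161 + 2*P*d (T(d, P) = (P*d + P*d) - 161 = 2*P*d - 161 = -161 + 2*P*d)
1/T(D(-16), U) = 1/(-161 + 2*(-80)*(-13/18)) = 1/(-161 + 1040/9) = 1/(-409/9) = -9/409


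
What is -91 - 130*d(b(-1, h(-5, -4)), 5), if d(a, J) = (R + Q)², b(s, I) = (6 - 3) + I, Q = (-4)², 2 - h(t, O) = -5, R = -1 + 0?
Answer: -29341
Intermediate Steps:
R = -1
h(t, O) = 7 (h(t, O) = 2 - 1*(-5) = 2 + 5 = 7)
Q = 16
b(s, I) = 3 + I
d(a, J) = 225 (d(a, J) = (-1 + 16)² = 15² = 225)
-91 - 130*d(b(-1, h(-5, -4)), 5) = -91 - 130*225 = -91 - 29250 = -29341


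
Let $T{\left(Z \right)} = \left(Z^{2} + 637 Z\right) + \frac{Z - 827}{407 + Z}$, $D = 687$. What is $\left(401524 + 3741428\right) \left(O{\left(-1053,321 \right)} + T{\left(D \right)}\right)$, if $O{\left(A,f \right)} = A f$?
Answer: $\frac{1295299970795160}{547} \approx 2.368 \cdot 10^{12}$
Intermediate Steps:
$T{\left(Z \right)} = Z^{2} + 637 Z + \frac{-827 + Z}{407 + Z}$ ($T{\left(Z \right)} = \left(Z^{2} + 637 Z\right) + \frac{-827 + Z}{407 + Z} = Z^{2} + 637 Z + \frac{-827 + Z}{407 + Z}$)
$\left(401524 + 3741428\right) \left(O{\left(-1053,321 \right)} + T{\left(D \right)}\right) = \left(401524 + 3741428\right) \left(\left(-1053\right) 321 + \frac{-827 + 687^{3} + 1044 \cdot 687^{2} + 259260 \cdot 687}{407 + 687}\right) = 4142952 \left(-338013 + \frac{-827 + 324242703 + 1044 \cdot 471969 + 178111620}{1094}\right) = 4142952 \left(-338013 + \frac{-827 + 324242703 + 492735636 + 178111620}{1094}\right) = 4142952 \left(-338013 + \frac{1}{1094} \cdot 995089132\right) = 4142952 \left(-338013 + \frac{497544566}{547}\right) = 4142952 \cdot \frac{312651455}{547} = \frac{1295299970795160}{547}$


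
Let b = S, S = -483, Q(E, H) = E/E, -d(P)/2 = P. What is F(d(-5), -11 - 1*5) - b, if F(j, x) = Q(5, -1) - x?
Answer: 500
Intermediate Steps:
d(P) = -2*P
Q(E, H) = 1
F(j, x) = 1 - x
b = -483
F(d(-5), -11 - 1*5) - b = (1 - (-11 - 1*5)) - 1*(-483) = (1 - (-11 - 5)) + 483 = (1 - 1*(-16)) + 483 = (1 + 16) + 483 = 17 + 483 = 500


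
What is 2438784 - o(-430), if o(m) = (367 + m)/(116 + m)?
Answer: 765778113/314 ≈ 2.4388e+6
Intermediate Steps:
o(m) = (367 + m)/(116 + m)
2438784 - o(-430) = 2438784 - (367 - 430)/(116 - 430) = 2438784 - (-63)/(-314) = 2438784 - (-1)*(-63)/314 = 2438784 - 1*63/314 = 2438784 - 63/314 = 765778113/314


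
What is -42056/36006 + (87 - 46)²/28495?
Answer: -13876337/12512085 ≈ -1.1090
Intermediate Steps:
-42056/36006 + (87 - 46)²/28495 = -42056*1/36006 + 41²*(1/28495) = -21028/18003 + 1681*(1/28495) = -21028/18003 + 41/695 = -13876337/12512085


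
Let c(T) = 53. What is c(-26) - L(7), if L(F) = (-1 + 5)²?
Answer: 37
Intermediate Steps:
L(F) = 16 (L(F) = 4² = 16)
c(-26) - L(7) = 53 - 1*16 = 53 - 16 = 37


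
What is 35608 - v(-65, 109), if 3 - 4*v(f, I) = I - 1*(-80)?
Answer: 71309/2 ≈ 35655.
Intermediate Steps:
v(f, I) = -77/4 - I/4 (v(f, I) = ¾ - (I - 1*(-80))/4 = ¾ - (I + 80)/4 = ¾ - (80 + I)/4 = ¾ + (-20 - I/4) = -77/4 - I/4)
35608 - v(-65, 109) = 35608 - (-77/4 - ¼*109) = 35608 - (-77/4 - 109/4) = 35608 - 1*(-93/2) = 35608 + 93/2 = 71309/2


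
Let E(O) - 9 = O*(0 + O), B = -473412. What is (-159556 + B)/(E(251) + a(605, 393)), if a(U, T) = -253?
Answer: -632968/62757 ≈ -10.086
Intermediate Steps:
E(O) = 9 + O² (E(O) = 9 + O*(0 + O) = 9 + O*O = 9 + O²)
(-159556 + B)/(E(251) + a(605, 393)) = (-159556 - 473412)/((9 + 251²) - 253) = -632968/((9 + 63001) - 253) = -632968/(63010 - 253) = -632968/62757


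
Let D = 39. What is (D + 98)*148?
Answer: 20276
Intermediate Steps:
(D + 98)*148 = (39 + 98)*148 = 137*148 = 20276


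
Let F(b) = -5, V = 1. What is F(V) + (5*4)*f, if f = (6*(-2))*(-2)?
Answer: 475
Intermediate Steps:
f = 24 (f = -12*(-2) = 24)
F(V) + (5*4)*f = -5 + (5*4)*24 = -5 + 20*24 = -5 + 480 = 475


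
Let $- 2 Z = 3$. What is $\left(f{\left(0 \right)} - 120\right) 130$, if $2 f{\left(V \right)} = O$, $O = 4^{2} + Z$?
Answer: $- \frac{29315}{2} \approx -14658.0$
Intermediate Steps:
$Z = - \frac{3}{2}$ ($Z = \left(- \frac{1}{2}\right) 3 = - \frac{3}{2} \approx -1.5$)
$O = \frac{29}{2}$ ($O = 4^{2} - \frac{3}{2} = 16 - \frac{3}{2} = \frac{29}{2} \approx 14.5$)
$f{\left(V \right)} = \frac{29}{4}$ ($f{\left(V \right)} = \frac{1}{2} \cdot \frac{29}{2} = \frac{29}{4}$)
$\left(f{\left(0 \right)} - 120\right) 130 = \left(\frac{29}{4} - 120\right) 130 = \left(- \frac{451}{4}\right) 130 = - \frac{29315}{2}$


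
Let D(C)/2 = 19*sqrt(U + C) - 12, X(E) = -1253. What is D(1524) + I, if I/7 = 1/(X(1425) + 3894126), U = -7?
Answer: -93428945/3892873 + 38*sqrt(1517) ≈ 1456.1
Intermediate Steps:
D(C) = -24 + 38*sqrt(-7 + C) (D(C) = 2*(19*sqrt(-7 + C) - 12) = 2*(-12 + 19*sqrt(-7 + C)) = -24 + 38*sqrt(-7 + C))
I = 7/3892873 (I = 7/(-1253 + 3894126) = 7/3892873 ≈ 1.7982e-6)
D(1524) + I = (-24 + 38*sqrt(-7 + 1524)) + 7/3892873 = (-24 + 38*sqrt(1517)) + 7/3892873 = -93428945/3892873 + 38*sqrt(1517)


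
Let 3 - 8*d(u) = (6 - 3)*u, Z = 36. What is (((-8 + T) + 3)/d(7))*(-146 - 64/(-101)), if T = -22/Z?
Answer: -9788/27 ≈ -362.52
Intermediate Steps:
d(u) = 3/8 - 3*u/8 (d(u) = 3/8 - (6 - 3)*u/8 = 3/8 - 3*u/8)
T = -11/18 (T = -22/36 = -22*1/36 = -11/18 ≈ -0.61111)
(((-8 + T) + 3)/d(7))*(-146 - 64/(-101)) = (((-8 - 11/18) + 3)/(3/8 - 3/8*7))*(-146 - 64/(-101)) = ((-155/18 + 3)/(3/8 - 21/8))*(-146 - 64*(-1/101)) = (-101/(18*(-9/4)))*(-146 + 64/101) = -101/18*(-4/9)*(-14682/101) = (202/81)*(-14682/101) = -9788/27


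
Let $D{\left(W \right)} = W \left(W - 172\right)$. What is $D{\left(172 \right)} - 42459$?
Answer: $-42459$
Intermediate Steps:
$D{\left(W \right)} = W \left(-172 + W\right)$
$D{\left(172 \right)} - 42459 = 172 \left(-172 + 172\right) - 42459 = 172 \cdot 0 - 42459 = 0 - 42459 = -42459$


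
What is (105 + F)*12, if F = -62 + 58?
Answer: 1212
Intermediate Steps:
F = -4
(105 + F)*12 = (105 - 4)*12 = 101*12 = 1212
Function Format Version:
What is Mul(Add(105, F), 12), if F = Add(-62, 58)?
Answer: 1212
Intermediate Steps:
F = -4
Mul(Add(105, F), 12) = Mul(Add(105, -4), 12) = Mul(101, 12) = 1212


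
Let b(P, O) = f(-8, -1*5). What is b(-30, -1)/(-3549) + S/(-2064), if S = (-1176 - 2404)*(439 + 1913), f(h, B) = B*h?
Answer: 622563860/152607 ≈ 4079.5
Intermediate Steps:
b(P, O) = 40 (b(P, O) = -1*5*(-8) = -5*(-8) = 40)
S = -8420160 (S = -3580*2352 = -8420160)
b(-30, -1)/(-3549) + S/(-2064) = 40/(-3549) - 8420160/(-2064) = 40*(-1/3549) - 8420160*(-1/2064) = -40/3549 + 175420/43 = 622563860/152607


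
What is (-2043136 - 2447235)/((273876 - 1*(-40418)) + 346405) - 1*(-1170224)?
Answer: 773161336205/660699 ≈ 1.1702e+6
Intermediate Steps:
(-2043136 - 2447235)/((273876 - 1*(-40418)) + 346405) - 1*(-1170224) = -4490371/((273876 + 40418) + 346405) + 1170224 = -4490371/(314294 + 346405) + 1170224 = -4490371/660699 + 1170224 = 773161336205/660699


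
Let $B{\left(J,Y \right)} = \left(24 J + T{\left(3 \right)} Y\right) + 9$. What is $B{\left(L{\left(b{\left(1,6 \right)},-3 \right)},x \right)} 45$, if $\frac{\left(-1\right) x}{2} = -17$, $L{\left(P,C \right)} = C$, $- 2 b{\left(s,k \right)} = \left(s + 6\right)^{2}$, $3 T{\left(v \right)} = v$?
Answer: $-1305$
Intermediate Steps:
$T{\left(v \right)} = \frac{v}{3}$
$b{\left(s,k \right)} = - \frac{\left(6 + s\right)^{2}}{2}$ ($b{\left(s,k \right)} = - \frac{\left(s + 6\right)^{2}}{2} = - \frac{\left(6 + s\right)^{2}}{2}$)
$x = 34$ ($x = \left(-2\right) \left(-17\right) = 34$)
$B{\left(J,Y \right)} = 9 + Y + 24 J$ ($B{\left(J,Y \right)} = \left(24 J + \frac{1}{3} \cdot 3 Y\right) + 9 = \left(24 J + 1 Y\right) + 9 = \left(24 J + Y\right) + 9 = \left(Y + 24 J\right) + 9 = 9 + Y + 24 J$)
$B{\left(L{\left(b{\left(1,6 \right)},-3 \right)},x \right)} 45 = \left(9 + 34 + 24 \left(-3\right)\right) 45 = \left(9 + 34 - 72\right) 45 = \left(-29\right) 45 = -1305$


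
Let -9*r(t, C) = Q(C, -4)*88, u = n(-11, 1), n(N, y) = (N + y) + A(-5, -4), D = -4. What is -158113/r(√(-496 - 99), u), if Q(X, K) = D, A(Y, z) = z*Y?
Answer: -1423017/352 ≈ -4042.7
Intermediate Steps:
A(Y, z) = Y*z
Q(X, K) = -4
n(N, y) = 20 + N + y (n(N, y) = (N + y) - 5*(-4) = (N + y) + 20 = 20 + N + y)
u = 10 (u = 20 - 11 + 1 = 10)
r(t, C) = 352/9 (r(t, C) = -(-4)*88/9 = -⅑*(-352) = 352/9)
-158113/r(√(-496 - 99), u) = -158113/352/9 = -158113*9/352 = -1423017/352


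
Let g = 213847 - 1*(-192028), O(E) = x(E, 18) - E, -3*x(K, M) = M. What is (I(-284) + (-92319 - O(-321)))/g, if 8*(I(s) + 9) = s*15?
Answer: -186351/811750 ≈ -0.22957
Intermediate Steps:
x(K, M) = -M/3
O(E) = -6 - E (O(E) = -1/3*18 - E = -6 - E)
I(s) = -9 + 15*s/8 (I(s) = -9 + (s*15)/8 = -9 + (15*s)/8 = -9 + 15*s/8)
g = 405875 (g = 213847 + 192028 = 405875)
(I(-284) + (-92319 - O(-321)))/g = ((-9 + (15/8)*(-284)) + (-92319 - (-6 - 1*(-321))))/405875 = ((-9 - 1065/2) + (-92319 - (-6 + 321)))*(1/405875) = (-1083/2 + (-92319 - 1*315))*(1/405875) = (-1083/2 + (-92319 - 315))*(1/405875) = (-1083/2 - 92634)*(1/405875) = -186351/2*1/405875 = -186351/811750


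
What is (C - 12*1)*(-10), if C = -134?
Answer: 1460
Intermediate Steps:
(C - 12*1)*(-10) = (-134 - 12*1)*(-10) = (-134 - 12)*(-10) = -146*(-10) = 1460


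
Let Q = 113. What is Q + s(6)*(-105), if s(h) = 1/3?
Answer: 78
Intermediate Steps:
s(h) = ⅓
Q + s(6)*(-105) = 113 + (⅓)*(-105) = 113 - 35 = 78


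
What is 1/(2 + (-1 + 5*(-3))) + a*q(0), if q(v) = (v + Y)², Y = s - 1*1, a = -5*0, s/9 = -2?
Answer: -1/14 ≈ -0.071429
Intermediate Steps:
s = -18 (s = 9*(-2) = -18)
a = 0
Y = -19 (Y = -18 - 1*1 = -18 - 1 = -19)
q(v) = (-19 + v)² (q(v) = (v - 19)² = (-19 + v)²)
1/(2 + (-1 + 5*(-3))) + a*q(0) = 1/(2 + (-1 + 5*(-3))) + 0*(-19 + 0)² = 1/(2 + (-1 - 15)) + 0*(-19)² = 1/(2 - 16) + 0*361 = 1/(-14) + 0 = -1/14 + 0 = -1/14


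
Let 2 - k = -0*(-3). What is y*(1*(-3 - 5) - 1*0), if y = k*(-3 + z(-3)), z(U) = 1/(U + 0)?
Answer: 160/3 ≈ 53.333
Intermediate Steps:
z(U) = 1/U
k = 2 (k = 2 - (-1)*0*(-3) = 2 - (-1)*0 = 2 - 1*0 = 2 + 0 = 2)
y = -20/3 (y = 2*(-3 + 1/(-3)) = 2*(-3 - ⅓) = 2*(-10/3) = -20/3 ≈ -6.6667)
y*(1*(-3 - 5) - 1*0) = -20*(1*(-3 - 5) - 1*0)/3 = -20*(1*(-8) + 0)/3 = -20*(-8 + 0)/3 = -20/3*(-8) = 160/3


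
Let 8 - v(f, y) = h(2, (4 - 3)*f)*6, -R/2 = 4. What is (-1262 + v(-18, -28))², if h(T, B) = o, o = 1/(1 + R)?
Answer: 76947984/49 ≈ 1.5704e+6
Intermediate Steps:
R = -8 (R = -2*4 = -8)
o = -⅐ (o = 1/(1 - 8) = 1/(-7) = -⅐ ≈ -0.14286)
h(T, B) = -⅐
v(f, y) = 62/7 (v(f, y) = 8 - (-1)*6/7 = 8 - 1*(-6/7) = 8 + 6/7 = 62/7)
(-1262 + v(-18, -28))² = (-1262 + 62/7)² = (-8772/7)² = 76947984/49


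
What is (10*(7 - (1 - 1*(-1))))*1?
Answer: 50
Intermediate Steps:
(10*(7 - (1 - 1*(-1))))*1 = (10*(7 - (1 + 1)))*1 = (10*(7 - 1*2))*1 = (10*(7 - 2))*1 = (10*5)*1 = 50*1 = 50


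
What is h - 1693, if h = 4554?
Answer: 2861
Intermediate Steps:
h - 1693 = 4554 - 1693 = 2861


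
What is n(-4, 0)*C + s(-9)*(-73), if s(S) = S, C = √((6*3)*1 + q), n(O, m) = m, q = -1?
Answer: 657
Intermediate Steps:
C = √17 (C = √((6*3)*1 - 1) = √(18*1 - 1) = √(18 - 1) = √17 ≈ 4.1231)
n(-4, 0)*C + s(-9)*(-73) = 0*√17 - 9*(-73) = 0 + 657 = 657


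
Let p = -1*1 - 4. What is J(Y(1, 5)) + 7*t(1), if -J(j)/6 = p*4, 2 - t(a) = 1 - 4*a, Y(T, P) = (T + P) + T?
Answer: 155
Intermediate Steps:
Y(T, P) = P + 2*T (Y(T, P) = (P + T) + T = P + 2*T)
p = -5 (p = -1 - 4 = -5)
t(a) = 1 + 4*a (t(a) = 2 - (1 - 4*a) = 2 + (-1 + 4*a) = 1 + 4*a)
J(j) = 120 (J(j) = -(-30)*4 = -6*(-20) = 120)
J(Y(1, 5)) + 7*t(1) = 120 + 7*(1 + 4*1) = 120 + 7*(1 + 4) = 120 + 7*5 = 120 + 35 = 155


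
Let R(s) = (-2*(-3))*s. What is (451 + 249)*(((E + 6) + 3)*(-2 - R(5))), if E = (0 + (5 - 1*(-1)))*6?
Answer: -1008000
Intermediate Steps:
R(s) = 6*s
E = 36 (E = (0 + (5 + 1))*6 = (0 + 6)*6 = 6*6 = 36)
(451 + 249)*(((E + 6) + 3)*(-2 - R(5))) = (451 + 249)*(((36 + 6) + 3)*(-2 - 6*5)) = 700*((42 + 3)*(-2 - 1*30)) = 700*(45*(-2 - 30)) = 700*(45*(-32)) = 700*(-1440) = -1008000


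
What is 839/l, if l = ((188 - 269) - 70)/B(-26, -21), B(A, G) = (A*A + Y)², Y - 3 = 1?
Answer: -387953600/151 ≈ -2.5692e+6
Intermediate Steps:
Y = 4 (Y = 3 + 1 = 4)
B(A, G) = (4 + A²)² (B(A, G) = (A*A + 4)² = (A² + 4)² = (4 + A²)²)
l = -151/462400 (l = ((188 - 269) - 70)/((4 + (-26)²)²) = (-81 - 70)/((4 + 676)²) = -151/(680²) = -151/462400 ≈ -0.00032656)
839/l = 839/(-151/462400) = 839*(-462400/151) = -387953600/151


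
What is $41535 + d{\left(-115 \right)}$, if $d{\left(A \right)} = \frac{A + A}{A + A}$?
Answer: $41536$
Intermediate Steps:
$d{\left(A \right)} = 1$ ($d{\left(A \right)} = \frac{2 A}{2 A} = 2 A \frac{1}{2 A} = 1$)
$41535 + d{\left(-115 \right)} = 41535 + 1 = 41536$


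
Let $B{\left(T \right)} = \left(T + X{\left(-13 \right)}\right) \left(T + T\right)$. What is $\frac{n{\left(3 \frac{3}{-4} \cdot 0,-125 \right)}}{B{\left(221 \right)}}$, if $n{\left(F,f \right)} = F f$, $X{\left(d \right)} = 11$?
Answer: $0$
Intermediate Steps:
$B{\left(T \right)} = 2 T \left(11 + T\right)$ ($B{\left(T \right)} = \left(T + 11\right) \left(T + T\right) = \left(11 + T\right) 2 T = 2 T \left(11 + T\right)$)
$\frac{n{\left(3 \frac{3}{-4} \cdot 0,-125 \right)}}{B{\left(221 \right)}} = \frac{3 \frac{3}{-4} \cdot 0 \left(-125\right)}{2 \cdot 221 \left(11 + 221\right)} = \frac{3 \cdot 3 \left(- \frac{1}{4}\right) 0 \left(-125\right)}{2 \cdot 221 \cdot 232} = \frac{3 \left(- \frac{3}{4}\right) 0 \left(-125\right)}{102544} = \left(- \frac{9}{4}\right) 0 \left(-125\right) \frac{1}{102544} = 0 \left(-125\right) \frac{1}{102544} = 0 \cdot \frac{1}{102544} = 0$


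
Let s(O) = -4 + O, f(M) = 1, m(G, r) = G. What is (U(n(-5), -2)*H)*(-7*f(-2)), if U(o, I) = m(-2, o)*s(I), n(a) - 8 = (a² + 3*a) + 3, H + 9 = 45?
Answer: -3024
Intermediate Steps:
H = 36 (H = -9 + 45 = 36)
n(a) = 11 + a² + 3*a (n(a) = 8 + ((a² + 3*a) + 3) = 8 + (3 + a² + 3*a) = 11 + a² + 3*a)
U(o, I) = 8 - 2*I (U(o, I) = -2*(-4 + I) = 8 - 2*I)
(U(n(-5), -2)*H)*(-7*f(-2)) = ((8 - 2*(-2))*36)*(-7*1) = ((8 + 4)*36)*(-7) = (12*36)*(-7) = 432*(-7) = -3024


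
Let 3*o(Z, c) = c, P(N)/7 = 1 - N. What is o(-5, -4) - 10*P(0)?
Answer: -214/3 ≈ -71.333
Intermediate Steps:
P(N) = 7 - 7*N (P(N) = 7*(1 - N) = 7 - 7*N)
o(Z, c) = c/3
o(-5, -4) - 10*P(0) = (1/3)*(-4) - 10*(7 - 7*0) = -4/3 - 10*(7 + 0) = -4/3 - 10*7 = -4/3 - 70 = -214/3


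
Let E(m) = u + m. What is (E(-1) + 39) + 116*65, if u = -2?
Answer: 7576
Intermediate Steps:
E(m) = -2 + m
(E(-1) + 39) + 116*65 = ((-2 - 1) + 39) + 116*65 = (-3 + 39) + 7540 = 36 + 7540 = 7576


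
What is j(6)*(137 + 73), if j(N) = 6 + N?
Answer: 2520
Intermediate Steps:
j(6)*(137 + 73) = (6 + 6)*(137 + 73) = 12*210 = 2520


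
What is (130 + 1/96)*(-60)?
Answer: -62405/8 ≈ -7800.6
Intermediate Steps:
(130 + 1/96)*(-60) = (12481/96)*(-60) = -62405/8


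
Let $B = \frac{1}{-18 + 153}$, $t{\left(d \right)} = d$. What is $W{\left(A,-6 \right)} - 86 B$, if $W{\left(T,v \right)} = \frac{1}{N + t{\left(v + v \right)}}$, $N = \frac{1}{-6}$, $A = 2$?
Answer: $- \frac{7088}{9855} \approx -0.71923$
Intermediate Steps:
$B = \frac{1}{135} \approx 0.0074074$
$N = - \frac{1}{6} \approx -0.16667$
$W{\left(T,v \right)} = \frac{1}{- \frac{1}{6} + 2 v}$ ($W{\left(T,v \right)} = \frac{1}{- \frac{1}{6} + \left(v + v\right)} = \frac{1}{- \frac{1}{6} + 2 v}$)
$W{\left(A,-6 \right)} - 86 B = \frac{6}{-1 + 12 \left(-6\right)} - \frac{86}{135} = \frac{6}{-1 - 72} - \frac{86}{135} = \frac{6}{-73} - \frac{86}{135} = 6 \left(- \frac{1}{73}\right) - \frac{86}{135} = - \frac{6}{73} - \frac{86}{135} = - \frac{7088}{9855}$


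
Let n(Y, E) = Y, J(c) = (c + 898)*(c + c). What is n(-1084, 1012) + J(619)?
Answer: 1876962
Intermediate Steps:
J(c) = 2*c*(898 + c) (J(c) = (898 + c)*(2*c) = 2*c*(898 + c))
n(-1084, 1012) + J(619) = -1084 + 2*619*(898 + 619) = -1084 + 2*619*1517 = -1084 + 1878046 = 1876962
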